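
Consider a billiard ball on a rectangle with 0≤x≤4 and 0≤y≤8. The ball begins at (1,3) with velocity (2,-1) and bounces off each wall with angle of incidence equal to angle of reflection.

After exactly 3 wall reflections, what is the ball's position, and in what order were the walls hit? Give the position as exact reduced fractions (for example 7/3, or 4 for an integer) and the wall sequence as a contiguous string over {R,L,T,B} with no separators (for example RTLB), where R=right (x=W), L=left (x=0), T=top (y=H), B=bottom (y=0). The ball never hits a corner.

1. t=3/2 → R at (4,3/2); v=(-2,-1)
2. t=3/2 → B at (1,0); v=(-2,1)
3. t=1/2 → L at (0,1/2); v=(2,1)

Final position: (0,1/2)
Wall sequence: RBL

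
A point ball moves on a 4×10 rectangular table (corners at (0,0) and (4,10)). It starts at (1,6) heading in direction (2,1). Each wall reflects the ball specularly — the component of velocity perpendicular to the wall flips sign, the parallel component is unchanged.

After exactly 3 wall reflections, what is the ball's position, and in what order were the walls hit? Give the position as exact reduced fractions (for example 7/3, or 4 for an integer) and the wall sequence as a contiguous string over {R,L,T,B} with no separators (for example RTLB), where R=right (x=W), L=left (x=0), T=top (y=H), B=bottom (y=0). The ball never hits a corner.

1. t=3/2 → R at (4,15/2); v=(-2,1)
2. t=2 → L at (0,19/2); v=(2,1)
3. t=1/2 → T at (1,10); v=(2,-1)

Final position: (1,10)
Wall sequence: RLT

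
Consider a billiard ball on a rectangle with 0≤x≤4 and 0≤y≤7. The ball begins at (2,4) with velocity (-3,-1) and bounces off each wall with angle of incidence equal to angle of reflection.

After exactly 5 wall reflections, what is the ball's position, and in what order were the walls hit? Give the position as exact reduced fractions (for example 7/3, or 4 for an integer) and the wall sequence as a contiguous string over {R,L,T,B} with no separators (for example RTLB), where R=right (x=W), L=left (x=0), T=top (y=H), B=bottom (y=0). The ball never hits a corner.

Final position: (4,2/3)
Wall sequence: LRLBR

1. t=2/3 → L at (0,10/3); v=(3,-1)
2. t=4/3 → R at (4,2); v=(-3,-1)
3. t=4/3 → L at (0,2/3); v=(3,-1)
4. t=2/3 → B at (2,0); v=(3,1)
5. t=2/3 → R at (4,2/3); v=(-3,1)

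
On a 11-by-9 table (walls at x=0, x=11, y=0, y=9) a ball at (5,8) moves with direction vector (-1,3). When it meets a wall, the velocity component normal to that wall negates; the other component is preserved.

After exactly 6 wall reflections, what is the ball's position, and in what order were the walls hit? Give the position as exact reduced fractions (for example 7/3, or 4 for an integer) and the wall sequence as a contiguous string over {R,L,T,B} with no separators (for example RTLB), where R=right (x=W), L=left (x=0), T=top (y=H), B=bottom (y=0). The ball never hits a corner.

Final position: (22/3,9)
Wall sequence: TBLTBT

1. t=1/3 → T at (14/3,9); v=(-1,-3)
2. t=3 → B at (5/3,0); v=(-1,3)
3. t=5/3 → L at (0,5); v=(1,3)
4. t=4/3 → T at (4/3,9); v=(1,-3)
5. t=3 → B at (13/3,0); v=(1,3)
6. t=3 → T at (22/3,9); v=(1,-3)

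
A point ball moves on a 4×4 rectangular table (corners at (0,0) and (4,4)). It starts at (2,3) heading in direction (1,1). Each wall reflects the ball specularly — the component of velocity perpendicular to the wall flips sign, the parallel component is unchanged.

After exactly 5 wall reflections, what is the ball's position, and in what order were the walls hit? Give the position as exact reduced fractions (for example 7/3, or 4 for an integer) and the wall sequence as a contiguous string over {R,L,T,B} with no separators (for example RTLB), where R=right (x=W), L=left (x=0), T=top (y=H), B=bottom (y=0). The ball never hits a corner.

Final position: (3,4)
Wall sequence: TRBLT

1. t=1 → T at (3,4); v=(1,-1)
2. t=1 → R at (4,3); v=(-1,-1)
3. t=3 → B at (1,0); v=(-1,1)
4. t=1 → L at (0,1); v=(1,1)
5. t=3 → T at (3,4); v=(1,-1)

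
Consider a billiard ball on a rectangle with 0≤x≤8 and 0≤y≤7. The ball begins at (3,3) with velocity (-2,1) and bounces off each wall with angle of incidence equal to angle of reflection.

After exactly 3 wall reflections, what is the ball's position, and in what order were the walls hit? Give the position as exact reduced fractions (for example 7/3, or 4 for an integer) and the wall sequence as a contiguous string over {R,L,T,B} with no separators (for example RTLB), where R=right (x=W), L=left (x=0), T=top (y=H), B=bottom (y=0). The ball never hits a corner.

Final position: (8,11/2)
Wall sequence: LTR

1. t=3/2 → L at (0,9/2); v=(2,1)
2. t=5/2 → T at (5,7); v=(2,-1)
3. t=3/2 → R at (8,11/2); v=(-2,-1)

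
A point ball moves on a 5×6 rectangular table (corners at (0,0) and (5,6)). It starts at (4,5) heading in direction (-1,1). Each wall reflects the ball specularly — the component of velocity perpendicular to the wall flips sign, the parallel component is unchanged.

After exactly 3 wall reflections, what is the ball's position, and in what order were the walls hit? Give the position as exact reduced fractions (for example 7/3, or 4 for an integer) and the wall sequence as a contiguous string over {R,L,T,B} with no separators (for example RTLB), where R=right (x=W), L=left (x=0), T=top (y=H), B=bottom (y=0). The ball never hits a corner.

1. t=1 → T at (3,6); v=(-1,-1)
2. t=3 → L at (0,3); v=(1,-1)
3. t=3 → B at (3,0); v=(1,1)

Final position: (3,0)
Wall sequence: TLB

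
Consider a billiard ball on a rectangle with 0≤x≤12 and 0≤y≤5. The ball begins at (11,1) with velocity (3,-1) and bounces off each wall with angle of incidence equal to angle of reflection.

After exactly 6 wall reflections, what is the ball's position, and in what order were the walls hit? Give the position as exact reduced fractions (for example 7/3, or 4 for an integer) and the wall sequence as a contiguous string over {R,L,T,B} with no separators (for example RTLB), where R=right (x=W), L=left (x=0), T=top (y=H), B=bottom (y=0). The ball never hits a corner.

Final position: (4,0)
Wall sequence: RBLTRB

1. t=1/3 → R at (12,2/3); v=(-3,-1)
2. t=2/3 → B at (10,0); v=(-3,1)
3. t=10/3 → L at (0,10/3); v=(3,1)
4. t=5/3 → T at (5,5); v=(3,-1)
5. t=7/3 → R at (12,8/3); v=(-3,-1)
6. t=8/3 → B at (4,0); v=(-3,1)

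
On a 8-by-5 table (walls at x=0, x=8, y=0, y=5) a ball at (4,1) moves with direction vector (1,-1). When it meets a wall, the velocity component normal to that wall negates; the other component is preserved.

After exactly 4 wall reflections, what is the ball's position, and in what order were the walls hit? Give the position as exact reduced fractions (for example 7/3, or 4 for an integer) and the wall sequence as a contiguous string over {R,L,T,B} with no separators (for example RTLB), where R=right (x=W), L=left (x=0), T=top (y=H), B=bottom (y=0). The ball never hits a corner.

1. t=1 → B at (5,0); v=(1,1)
2. t=3 → R at (8,3); v=(-1,1)
3. t=2 → T at (6,5); v=(-1,-1)
4. t=5 → B at (1,0); v=(-1,1)

Final position: (1,0)
Wall sequence: BRTB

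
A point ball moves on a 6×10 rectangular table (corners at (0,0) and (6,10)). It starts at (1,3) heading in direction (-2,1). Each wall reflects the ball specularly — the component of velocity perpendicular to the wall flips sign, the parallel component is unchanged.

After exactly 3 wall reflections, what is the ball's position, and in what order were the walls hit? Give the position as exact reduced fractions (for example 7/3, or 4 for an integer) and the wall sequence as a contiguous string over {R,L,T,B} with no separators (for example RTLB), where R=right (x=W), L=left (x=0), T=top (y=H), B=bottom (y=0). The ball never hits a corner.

Final position: (0,19/2)
Wall sequence: LRL

1. t=1/2 → L at (0,7/2); v=(2,1)
2. t=3 → R at (6,13/2); v=(-2,1)
3. t=3 → L at (0,19/2); v=(2,1)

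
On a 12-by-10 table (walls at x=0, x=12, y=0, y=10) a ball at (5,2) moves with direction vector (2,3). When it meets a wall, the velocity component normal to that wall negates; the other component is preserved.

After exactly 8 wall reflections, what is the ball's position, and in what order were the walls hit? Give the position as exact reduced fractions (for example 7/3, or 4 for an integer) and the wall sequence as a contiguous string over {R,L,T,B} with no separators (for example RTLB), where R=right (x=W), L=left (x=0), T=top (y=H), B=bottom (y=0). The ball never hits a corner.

Final position: (11,10)
Wall sequence: TRBTLBRT

1. t=8/3 → T at (31/3,10); v=(2,-3)
2. t=5/6 → R at (12,15/2); v=(-2,-3)
3. t=5/2 → B at (7,0); v=(-2,3)
4. t=10/3 → T at (1/3,10); v=(-2,-3)
5. t=1/6 → L at (0,19/2); v=(2,-3)
6. t=19/6 → B at (19/3,0); v=(2,3)
7. t=17/6 → R at (12,17/2); v=(-2,3)
8. t=1/2 → T at (11,10); v=(-2,-3)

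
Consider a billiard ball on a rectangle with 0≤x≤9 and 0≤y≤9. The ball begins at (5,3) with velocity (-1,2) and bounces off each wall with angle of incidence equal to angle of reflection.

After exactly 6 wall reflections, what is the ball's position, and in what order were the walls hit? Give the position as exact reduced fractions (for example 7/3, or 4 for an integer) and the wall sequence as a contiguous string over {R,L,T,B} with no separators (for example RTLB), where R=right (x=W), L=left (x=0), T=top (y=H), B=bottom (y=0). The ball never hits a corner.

Final position: (13/2,0)
Wall sequence: TLBTRB

1. t=3 → T at (2,9); v=(-1,-2)
2. t=2 → L at (0,5); v=(1,-2)
3. t=5/2 → B at (5/2,0); v=(1,2)
4. t=9/2 → T at (7,9); v=(1,-2)
5. t=2 → R at (9,5); v=(-1,-2)
6. t=5/2 → B at (13/2,0); v=(-1,2)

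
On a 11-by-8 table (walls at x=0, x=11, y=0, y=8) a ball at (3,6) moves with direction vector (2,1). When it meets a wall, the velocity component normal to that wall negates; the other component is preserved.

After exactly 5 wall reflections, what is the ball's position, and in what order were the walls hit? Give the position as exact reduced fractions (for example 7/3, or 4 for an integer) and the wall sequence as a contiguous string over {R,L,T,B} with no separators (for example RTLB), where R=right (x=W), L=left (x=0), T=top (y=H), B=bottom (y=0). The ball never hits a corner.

1. t=2 → T at (7,8); v=(2,-1)
2. t=2 → R at (11,6); v=(-2,-1)
3. t=11/2 → L at (0,1/2); v=(2,-1)
4. t=1/2 → B at (1,0); v=(2,1)
5. t=5 → R at (11,5); v=(-2,1)

Final position: (11,5)
Wall sequence: TRLBR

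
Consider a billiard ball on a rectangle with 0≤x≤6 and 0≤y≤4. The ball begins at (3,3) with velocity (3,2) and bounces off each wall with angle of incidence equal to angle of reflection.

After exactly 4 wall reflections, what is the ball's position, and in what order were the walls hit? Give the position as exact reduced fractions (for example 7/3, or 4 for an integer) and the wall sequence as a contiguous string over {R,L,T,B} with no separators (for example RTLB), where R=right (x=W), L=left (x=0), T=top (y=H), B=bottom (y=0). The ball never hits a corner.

1. t=1/2 → T at (9/2,4); v=(3,-2)
2. t=1/2 → R at (6,3); v=(-3,-2)
3. t=3/2 → B at (3/2,0); v=(-3,2)
4. t=1/2 → L at (0,1); v=(3,2)

Final position: (0,1)
Wall sequence: TRBL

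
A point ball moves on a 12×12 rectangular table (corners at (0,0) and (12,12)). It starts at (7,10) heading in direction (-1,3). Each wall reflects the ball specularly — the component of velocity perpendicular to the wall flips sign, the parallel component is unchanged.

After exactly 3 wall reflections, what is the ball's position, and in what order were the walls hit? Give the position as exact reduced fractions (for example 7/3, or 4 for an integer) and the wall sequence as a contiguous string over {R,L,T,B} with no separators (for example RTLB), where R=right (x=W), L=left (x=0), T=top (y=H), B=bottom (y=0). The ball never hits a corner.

1. t=2/3 → T at (19/3,12); v=(-1,-3)
2. t=4 → B at (7/3,0); v=(-1,3)
3. t=7/3 → L at (0,7); v=(1,3)

Final position: (0,7)
Wall sequence: TBL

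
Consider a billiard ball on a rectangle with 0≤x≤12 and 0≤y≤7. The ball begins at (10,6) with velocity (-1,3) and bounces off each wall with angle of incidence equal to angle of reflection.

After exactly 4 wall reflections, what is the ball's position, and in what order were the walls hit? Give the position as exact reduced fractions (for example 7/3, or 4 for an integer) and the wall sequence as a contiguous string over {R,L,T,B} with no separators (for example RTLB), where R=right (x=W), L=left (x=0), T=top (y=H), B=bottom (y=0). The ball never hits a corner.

1. t=1/3 → T at (29/3,7); v=(-1,-3)
2. t=7/3 → B at (22/3,0); v=(-1,3)
3. t=7/3 → T at (5,7); v=(-1,-3)
4. t=7/3 → B at (8/3,0); v=(-1,3)

Final position: (8/3,0)
Wall sequence: TBTB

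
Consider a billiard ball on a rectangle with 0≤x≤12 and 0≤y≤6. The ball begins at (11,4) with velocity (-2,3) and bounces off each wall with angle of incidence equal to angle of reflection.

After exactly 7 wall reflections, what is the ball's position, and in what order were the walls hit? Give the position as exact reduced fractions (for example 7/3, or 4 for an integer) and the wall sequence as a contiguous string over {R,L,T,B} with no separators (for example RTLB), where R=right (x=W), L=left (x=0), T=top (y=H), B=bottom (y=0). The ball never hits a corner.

1. t=2/3 → T at (29/3,6); v=(-2,-3)
2. t=2 → B at (17/3,0); v=(-2,3)
3. t=2 → T at (5/3,6); v=(-2,-3)
4. t=5/6 → L at (0,7/2); v=(2,-3)
5. t=7/6 → B at (7/3,0); v=(2,3)
6. t=2 → T at (19/3,6); v=(2,-3)
7. t=2 → B at (31/3,0); v=(2,3)

Final position: (31/3,0)
Wall sequence: TBTLBTB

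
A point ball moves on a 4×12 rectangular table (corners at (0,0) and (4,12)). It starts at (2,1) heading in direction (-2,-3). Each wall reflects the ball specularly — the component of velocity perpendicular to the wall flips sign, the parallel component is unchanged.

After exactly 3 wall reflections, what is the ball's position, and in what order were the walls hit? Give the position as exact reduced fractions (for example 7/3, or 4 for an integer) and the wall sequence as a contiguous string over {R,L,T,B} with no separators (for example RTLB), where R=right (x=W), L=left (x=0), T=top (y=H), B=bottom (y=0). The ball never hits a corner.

1. t=1/3 → B at (4/3,0); v=(-2,3)
2. t=2/3 → L at (0,2); v=(2,3)
3. t=2 → R at (4,8); v=(-2,3)

Final position: (4,8)
Wall sequence: BLR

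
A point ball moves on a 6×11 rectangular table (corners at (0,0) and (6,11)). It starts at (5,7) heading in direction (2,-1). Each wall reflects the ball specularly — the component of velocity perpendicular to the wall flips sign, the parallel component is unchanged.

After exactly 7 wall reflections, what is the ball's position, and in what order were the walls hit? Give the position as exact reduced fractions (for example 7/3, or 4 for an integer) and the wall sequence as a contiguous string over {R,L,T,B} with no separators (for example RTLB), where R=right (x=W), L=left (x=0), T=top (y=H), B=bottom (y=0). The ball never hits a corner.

1. t=1/2 → R at (6,13/2); v=(-2,-1)
2. t=3 → L at (0,7/2); v=(2,-1)
3. t=3 → R at (6,1/2); v=(-2,-1)
4. t=1/2 → B at (5,0); v=(-2,1)
5. t=5/2 → L at (0,5/2); v=(2,1)
6. t=3 → R at (6,11/2); v=(-2,1)
7. t=3 → L at (0,17/2); v=(2,1)

Final position: (0,17/2)
Wall sequence: RLRBLRL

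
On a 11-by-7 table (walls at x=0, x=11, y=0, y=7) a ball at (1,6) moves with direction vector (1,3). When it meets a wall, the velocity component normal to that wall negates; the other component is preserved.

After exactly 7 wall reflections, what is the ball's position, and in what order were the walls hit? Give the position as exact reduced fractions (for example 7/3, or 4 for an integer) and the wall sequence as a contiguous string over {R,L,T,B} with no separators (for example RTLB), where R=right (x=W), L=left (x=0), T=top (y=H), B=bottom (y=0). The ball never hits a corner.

Final position: (9,0)
Wall sequence: TBTBTRB

1. t=1/3 → T at (4/3,7); v=(1,-3)
2. t=7/3 → B at (11/3,0); v=(1,3)
3. t=7/3 → T at (6,7); v=(1,-3)
4. t=7/3 → B at (25/3,0); v=(1,3)
5. t=7/3 → T at (32/3,7); v=(1,-3)
6. t=1/3 → R at (11,6); v=(-1,-3)
7. t=2 → B at (9,0); v=(-1,3)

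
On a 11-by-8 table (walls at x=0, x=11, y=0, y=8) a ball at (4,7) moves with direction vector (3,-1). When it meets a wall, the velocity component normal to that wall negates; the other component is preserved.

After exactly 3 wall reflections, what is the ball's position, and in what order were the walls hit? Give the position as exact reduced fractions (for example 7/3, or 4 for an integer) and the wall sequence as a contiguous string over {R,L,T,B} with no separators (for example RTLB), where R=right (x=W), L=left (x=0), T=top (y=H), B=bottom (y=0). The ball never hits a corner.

Final position: (3,0)
Wall sequence: RLB

1. t=7/3 → R at (11,14/3); v=(-3,-1)
2. t=11/3 → L at (0,1); v=(3,-1)
3. t=1 → B at (3,0); v=(3,1)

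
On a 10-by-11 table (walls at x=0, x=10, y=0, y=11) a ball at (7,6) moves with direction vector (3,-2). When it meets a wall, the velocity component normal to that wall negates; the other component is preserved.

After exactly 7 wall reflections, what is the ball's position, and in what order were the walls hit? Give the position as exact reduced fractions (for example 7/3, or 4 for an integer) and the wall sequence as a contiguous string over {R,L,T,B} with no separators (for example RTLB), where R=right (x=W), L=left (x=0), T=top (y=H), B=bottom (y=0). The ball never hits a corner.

1. t=1 → R at (10,4); v=(-3,-2)
2. t=2 → B at (4,0); v=(-3,2)
3. t=4/3 → L at (0,8/3); v=(3,2)
4. t=10/3 → R at (10,28/3); v=(-3,2)
5. t=5/6 → T at (15/2,11); v=(-3,-2)
6. t=5/2 → L at (0,6); v=(3,-2)
7. t=3 → B at (9,0); v=(3,2)

Final position: (9,0)
Wall sequence: RBLRTLB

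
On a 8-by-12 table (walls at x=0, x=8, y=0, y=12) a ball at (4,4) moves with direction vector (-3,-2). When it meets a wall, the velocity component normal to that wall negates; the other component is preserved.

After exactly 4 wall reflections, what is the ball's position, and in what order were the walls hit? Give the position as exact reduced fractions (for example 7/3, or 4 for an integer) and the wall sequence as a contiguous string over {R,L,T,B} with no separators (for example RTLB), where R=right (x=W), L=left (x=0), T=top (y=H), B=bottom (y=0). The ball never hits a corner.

1. t=4/3 → L at (0,4/3); v=(3,-2)
2. t=2/3 → B at (2,0); v=(3,2)
3. t=2 → R at (8,4); v=(-3,2)
4. t=8/3 → L at (0,28/3); v=(3,2)

Final position: (0,28/3)
Wall sequence: LBRL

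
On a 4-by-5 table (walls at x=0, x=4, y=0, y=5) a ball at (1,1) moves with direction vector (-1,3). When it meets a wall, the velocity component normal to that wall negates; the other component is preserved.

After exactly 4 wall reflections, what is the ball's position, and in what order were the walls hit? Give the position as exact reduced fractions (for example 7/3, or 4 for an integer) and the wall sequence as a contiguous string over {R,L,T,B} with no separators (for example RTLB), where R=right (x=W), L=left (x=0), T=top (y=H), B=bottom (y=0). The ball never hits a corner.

1. t=1 → L at (0,4); v=(1,3)
2. t=1/3 → T at (1/3,5); v=(1,-3)
3. t=5/3 → B at (2,0); v=(1,3)
4. t=5/3 → T at (11/3,5); v=(1,-3)

Final position: (11/3,5)
Wall sequence: LTBT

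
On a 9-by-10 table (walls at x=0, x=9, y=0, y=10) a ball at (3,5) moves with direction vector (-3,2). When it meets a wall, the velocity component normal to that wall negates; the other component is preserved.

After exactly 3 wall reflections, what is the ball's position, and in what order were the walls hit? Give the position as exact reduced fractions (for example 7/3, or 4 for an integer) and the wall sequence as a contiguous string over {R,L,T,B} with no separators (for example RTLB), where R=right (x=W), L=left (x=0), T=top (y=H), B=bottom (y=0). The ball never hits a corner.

1. t=1 → L at (0,7); v=(3,2)
2. t=3/2 → T at (9/2,10); v=(3,-2)
3. t=3/2 → R at (9,7); v=(-3,-2)

Final position: (9,7)
Wall sequence: LTR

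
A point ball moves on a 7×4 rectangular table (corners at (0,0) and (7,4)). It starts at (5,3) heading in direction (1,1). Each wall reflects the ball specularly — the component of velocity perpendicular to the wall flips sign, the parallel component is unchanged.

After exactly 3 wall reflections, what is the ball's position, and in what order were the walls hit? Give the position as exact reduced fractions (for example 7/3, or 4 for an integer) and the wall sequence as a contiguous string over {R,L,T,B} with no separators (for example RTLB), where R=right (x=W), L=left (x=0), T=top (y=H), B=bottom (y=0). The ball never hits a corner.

1. t=1 → T at (6,4); v=(1,-1)
2. t=1 → R at (7,3); v=(-1,-1)
3. t=3 → B at (4,0); v=(-1,1)

Final position: (4,0)
Wall sequence: TRB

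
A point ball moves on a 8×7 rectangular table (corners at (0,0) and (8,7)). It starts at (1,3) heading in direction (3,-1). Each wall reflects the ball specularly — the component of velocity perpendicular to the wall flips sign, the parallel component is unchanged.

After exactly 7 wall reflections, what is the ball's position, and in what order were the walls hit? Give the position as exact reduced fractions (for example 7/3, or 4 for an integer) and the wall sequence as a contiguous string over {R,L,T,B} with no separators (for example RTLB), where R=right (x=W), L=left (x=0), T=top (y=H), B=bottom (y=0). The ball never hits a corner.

Final position: (8,4)
Wall sequence: RBLRTLR

1. t=7/3 → R at (8,2/3); v=(-3,-1)
2. t=2/3 → B at (6,0); v=(-3,1)
3. t=2 → L at (0,2); v=(3,1)
4. t=8/3 → R at (8,14/3); v=(-3,1)
5. t=7/3 → T at (1,7); v=(-3,-1)
6. t=1/3 → L at (0,20/3); v=(3,-1)
7. t=8/3 → R at (8,4); v=(-3,-1)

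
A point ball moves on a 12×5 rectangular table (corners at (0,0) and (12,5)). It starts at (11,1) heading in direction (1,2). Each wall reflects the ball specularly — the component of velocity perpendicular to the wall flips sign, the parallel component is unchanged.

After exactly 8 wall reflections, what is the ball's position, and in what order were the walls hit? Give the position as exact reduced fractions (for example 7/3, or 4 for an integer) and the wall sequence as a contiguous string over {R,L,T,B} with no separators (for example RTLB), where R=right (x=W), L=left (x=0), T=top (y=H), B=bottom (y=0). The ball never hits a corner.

1. t=1 → R at (12,3); v=(-1,2)
2. t=1 → T at (11,5); v=(-1,-2)
3. t=5/2 → B at (17/2,0); v=(-1,2)
4. t=5/2 → T at (6,5); v=(-1,-2)
5. t=5/2 → B at (7/2,0); v=(-1,2)
6. t=5/2 → T at (1,5); v=(-1,-2)
7. t=1 → L at (0,3); v=(1,-2)
8. t=3/2 → B at (3/2,0); v=(1,2)

Final position: (3/2,0)
Wall sequence: RTBTBTLB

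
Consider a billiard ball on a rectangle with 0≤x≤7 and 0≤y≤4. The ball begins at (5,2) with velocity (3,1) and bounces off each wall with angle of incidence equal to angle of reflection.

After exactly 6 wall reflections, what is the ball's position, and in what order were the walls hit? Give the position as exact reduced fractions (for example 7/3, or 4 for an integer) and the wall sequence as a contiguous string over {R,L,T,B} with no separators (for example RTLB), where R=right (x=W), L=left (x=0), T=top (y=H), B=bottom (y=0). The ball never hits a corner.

Final position: (0,5/3)
Wall sequence: RTLRBL

1. t=2/3 → R at (7,8/3); v=(-3,1)
2. t=4/3 → T at (3,4); v=(-3,-1)
3. t=1 → L at (0,3); v=(3,-1)
4. t=7/3 → R at (7,2/3); v=(-3,-1)
5. t=2/3 → B at (5,0); v=(-3,1)
6. t=5/3 → L at (0,5/3); v=(3,1)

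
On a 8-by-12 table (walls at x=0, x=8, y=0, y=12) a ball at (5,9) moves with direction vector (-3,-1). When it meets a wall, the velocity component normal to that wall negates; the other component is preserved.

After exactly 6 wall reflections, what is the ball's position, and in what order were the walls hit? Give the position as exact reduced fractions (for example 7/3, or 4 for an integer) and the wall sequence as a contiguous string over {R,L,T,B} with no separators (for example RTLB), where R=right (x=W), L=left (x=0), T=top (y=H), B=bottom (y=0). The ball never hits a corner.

1. t=5/3 → L at (0,22/3); v=(3,-1)
2. t=8/3 → R at (8,14/3); v=(-3,-1)
3. t=8/3 → L at (0,2); v=(3,-1)
4. t=2 → B at (6,0); v=(3,1)
5. t=2/3 → R at (8,2/3); v=(-3,1)
6. t=8/3 → L at (0,10/3); v=(3,1)

Final position: (0,10/3)
Wall sequence: LRLBRL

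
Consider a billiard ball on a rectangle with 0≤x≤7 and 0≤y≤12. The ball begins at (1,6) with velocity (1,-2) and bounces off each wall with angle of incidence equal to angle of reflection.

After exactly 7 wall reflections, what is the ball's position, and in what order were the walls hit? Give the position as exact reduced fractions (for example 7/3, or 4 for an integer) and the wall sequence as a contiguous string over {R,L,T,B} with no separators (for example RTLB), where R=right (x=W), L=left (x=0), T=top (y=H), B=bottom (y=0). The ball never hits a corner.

1. t=3 → B at (4,0); v=(1,2)
2. t=3 → R at (7,6); v=(-1,2)
3. t=3 → T at (4,12); v=(-1,-2)
4. t=4 → L at (0,4); v=(1,-2)
5. t=2 → B at (2,0); v=(1,2)
6. t=5 → R at (7,10); v=(-1,2)
7. t=1 → T at (6,12); v=(-1,-2)

Final position: (6,12)
Wall sequence: BRTLBRT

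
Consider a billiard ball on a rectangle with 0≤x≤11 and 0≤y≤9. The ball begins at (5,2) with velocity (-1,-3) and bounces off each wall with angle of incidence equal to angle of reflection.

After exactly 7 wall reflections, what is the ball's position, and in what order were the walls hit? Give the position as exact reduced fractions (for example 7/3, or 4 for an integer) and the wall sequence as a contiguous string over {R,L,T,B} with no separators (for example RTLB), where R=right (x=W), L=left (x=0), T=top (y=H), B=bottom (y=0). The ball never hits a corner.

Final position: (32/3,9)
Wall sequence: BTLBTBT

1. t=2/3 → B at (13/3,0); v=(-1,3)
2. t=3 → T at (4/3,9); v=(-1,-3)
3. t=4/3 → L at (0,5); v=(1,-3)
4. t=5/3 → B at (5/3,0); v=(1,3)
5. t=3 → T at (14/3,9); v=(1,-3)
6. t=3 → B at (23/3,0); v=(1,3)
7. t=3 → T at (32/3,9); v=(1,-3)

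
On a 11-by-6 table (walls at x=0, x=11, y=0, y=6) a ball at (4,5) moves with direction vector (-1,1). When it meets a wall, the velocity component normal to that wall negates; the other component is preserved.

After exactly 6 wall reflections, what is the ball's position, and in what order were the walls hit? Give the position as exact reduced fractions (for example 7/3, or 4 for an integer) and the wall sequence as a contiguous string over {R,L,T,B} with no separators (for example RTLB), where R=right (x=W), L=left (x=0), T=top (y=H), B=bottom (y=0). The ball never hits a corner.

Final position: (7,0)
Wall sequence: TLBTRB

1. t=1 → T at (3,6); v=(-1,-1)
2. t=3 → L at (0,3); v=(1,-1)
3. t=3 → B at (3,0); v=(1,1)
4. t=6 → T at (9,6); v=(1,-1)
5. t=2 → R at (11,4); v=(-1,-1)
6. t=4 → B at (7,0); v=(-1,1)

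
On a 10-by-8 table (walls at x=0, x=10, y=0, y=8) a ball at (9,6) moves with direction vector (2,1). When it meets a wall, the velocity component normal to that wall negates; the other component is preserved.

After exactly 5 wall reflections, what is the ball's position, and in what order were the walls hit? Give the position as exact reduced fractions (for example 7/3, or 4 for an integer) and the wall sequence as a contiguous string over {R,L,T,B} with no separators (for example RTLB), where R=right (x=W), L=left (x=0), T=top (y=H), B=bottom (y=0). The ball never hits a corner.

1. t=1/2 → R at (10,13/2); v=(-2,1)
2. t=3/2 → T at (7,8); v=(-2,-1)
3. t=7/2 → L at (0,9/2); v=(2,-1)
4. t=9/2 → B at (9,0); v=(2,1)
5. t=1/2 → R at (10,1/2); v=(-2,1)

Final position: (10,1/2)
Wall sequence: RTLBR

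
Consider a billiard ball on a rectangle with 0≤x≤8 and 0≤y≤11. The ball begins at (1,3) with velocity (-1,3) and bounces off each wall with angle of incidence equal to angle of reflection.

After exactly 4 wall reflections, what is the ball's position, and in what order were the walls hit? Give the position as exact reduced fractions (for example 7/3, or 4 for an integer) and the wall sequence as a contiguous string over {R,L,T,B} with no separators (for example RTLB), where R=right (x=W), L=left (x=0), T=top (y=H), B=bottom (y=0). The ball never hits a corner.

Final position: (8,8)
Wall sequence: LTBR

1. t=1 → L at (0,6); v=(1,3)
2. t=5/3 → T at (5/3,11); v=(1,-3)
3. t=11/3 → B at (16/3,0); v=(1,3)
4. t=8/3 → R at (8,8); v=(-1,3)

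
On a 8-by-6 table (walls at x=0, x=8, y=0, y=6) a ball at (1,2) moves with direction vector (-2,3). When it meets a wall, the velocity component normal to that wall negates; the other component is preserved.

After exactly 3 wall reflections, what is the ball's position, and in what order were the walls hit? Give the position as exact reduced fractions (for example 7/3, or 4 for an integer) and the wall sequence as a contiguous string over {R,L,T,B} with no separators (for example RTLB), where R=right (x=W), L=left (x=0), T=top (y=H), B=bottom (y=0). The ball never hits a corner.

Final position: (17/3,0)
Wall sequence: LTB

1. t=1/2 → L at (0,7/2); v=(2,3)
2. t=5/6 → T at (5/3,6); v=(2,-3)
3. t=2 → B at (17/3,0); v=(2,3)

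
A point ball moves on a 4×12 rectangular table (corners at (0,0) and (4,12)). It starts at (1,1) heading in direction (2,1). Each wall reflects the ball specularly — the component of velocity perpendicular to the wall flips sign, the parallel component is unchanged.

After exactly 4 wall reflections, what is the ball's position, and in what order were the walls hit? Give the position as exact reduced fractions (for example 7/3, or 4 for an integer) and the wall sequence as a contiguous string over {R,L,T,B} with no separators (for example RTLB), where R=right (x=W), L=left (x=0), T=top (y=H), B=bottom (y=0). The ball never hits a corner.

Final position: (0,17/2)
Wall sequence: RLRL

1. t=3/2 → R at (4,5/2); v=(-2,1)
2. t=2 → L at (0,9/2); v=(2,1)
3. t=2 → R at (4,13/2); v=(-2,1)
4. t=2 → L at (0,17/2); v=(2,1)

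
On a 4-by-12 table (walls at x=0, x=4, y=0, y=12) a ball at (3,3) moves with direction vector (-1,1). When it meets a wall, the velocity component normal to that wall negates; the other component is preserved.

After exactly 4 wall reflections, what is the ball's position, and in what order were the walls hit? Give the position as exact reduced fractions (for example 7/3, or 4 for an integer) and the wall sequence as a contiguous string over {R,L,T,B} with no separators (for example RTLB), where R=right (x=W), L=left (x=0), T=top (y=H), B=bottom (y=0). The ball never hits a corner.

Final position: (0,10)
Wall sequence: LRTL

1. t=3 → L at (0,6); v=(1,1)
2. t=4 → R at (4,10); v=(-1,1)
3. t=2 → T at (2,12); v=(-1,-1)
4. t=2 → L at (0,10); v=(1,-1)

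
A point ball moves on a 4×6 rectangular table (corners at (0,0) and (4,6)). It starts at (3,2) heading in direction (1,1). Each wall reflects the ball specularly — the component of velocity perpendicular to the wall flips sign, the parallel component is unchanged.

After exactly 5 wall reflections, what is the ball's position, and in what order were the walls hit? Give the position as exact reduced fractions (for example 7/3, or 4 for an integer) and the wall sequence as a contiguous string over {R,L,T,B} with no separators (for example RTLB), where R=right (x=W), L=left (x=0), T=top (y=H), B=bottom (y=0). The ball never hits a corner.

1. t=1 → R at (4,3); v=(-1,1)
2. t=3 → T at (1,6); v=(-1,-1)
3. t=1 → L at (0,5); v=(1,-1)
4. t=4 → R at (4,1); v=(-1,-1)
5. t=1 → B at (3,0); v=(-1,1)

Final position: (3,0)
Wall sequence: RTLRB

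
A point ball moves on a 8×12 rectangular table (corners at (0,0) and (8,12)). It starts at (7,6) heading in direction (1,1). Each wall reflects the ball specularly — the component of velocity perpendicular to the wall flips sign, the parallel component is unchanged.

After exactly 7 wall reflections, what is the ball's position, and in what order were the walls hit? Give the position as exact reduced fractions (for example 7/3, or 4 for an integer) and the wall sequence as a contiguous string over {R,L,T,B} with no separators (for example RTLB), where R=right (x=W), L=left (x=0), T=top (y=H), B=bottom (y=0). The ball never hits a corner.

1. t=1 → R at (8,7); v=(-1,1)
2. t=5 → T at (3,12); v=(-1,-1)
3. t=3 → L at (0,9); v=(1,-1)
4. t=8 → R at (8,1); v=(-1,-1)
5. t=1 → B at (7,0); v=(-1,1)
6. t=7 → L at (0,7); v=(1,1)
7. t=5 → T at (5,12); v=(1,-1)

Final position: (5,12)
Wall sequence: RTLRBLT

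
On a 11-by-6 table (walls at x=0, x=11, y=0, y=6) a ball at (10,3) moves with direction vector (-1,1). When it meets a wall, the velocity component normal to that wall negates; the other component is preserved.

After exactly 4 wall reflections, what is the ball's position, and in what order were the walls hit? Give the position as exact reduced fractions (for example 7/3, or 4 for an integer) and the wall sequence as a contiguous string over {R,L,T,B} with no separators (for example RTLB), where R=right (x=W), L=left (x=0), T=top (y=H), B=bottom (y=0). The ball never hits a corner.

Final position: (5,6)
Wall sequence: TBLT

1. t=3 → T at (7,6); v=(-1,-1)
2. t=6 → B at (1,0); v=(-1,1)
3. t=1 → L at (0,1); v=(1,1)
4. t=5 → T at (5,6); v=(1,-1)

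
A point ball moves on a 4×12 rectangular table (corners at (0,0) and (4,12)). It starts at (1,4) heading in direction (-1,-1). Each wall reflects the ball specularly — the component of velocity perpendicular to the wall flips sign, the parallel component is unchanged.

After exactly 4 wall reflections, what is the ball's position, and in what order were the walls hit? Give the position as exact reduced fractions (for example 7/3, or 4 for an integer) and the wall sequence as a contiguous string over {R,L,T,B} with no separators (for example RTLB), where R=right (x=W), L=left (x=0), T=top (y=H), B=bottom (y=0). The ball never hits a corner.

1. t=1 → L at (0,3); v=(1,-1)
2. t=3 → B at (3,0); v=(1,1)
3. t=1 → R at (4,1); v=(-1,1)
4. t=4 → L at (0,5); v=(1,1)

Final position: (0,5)
Wall sequence: LBRL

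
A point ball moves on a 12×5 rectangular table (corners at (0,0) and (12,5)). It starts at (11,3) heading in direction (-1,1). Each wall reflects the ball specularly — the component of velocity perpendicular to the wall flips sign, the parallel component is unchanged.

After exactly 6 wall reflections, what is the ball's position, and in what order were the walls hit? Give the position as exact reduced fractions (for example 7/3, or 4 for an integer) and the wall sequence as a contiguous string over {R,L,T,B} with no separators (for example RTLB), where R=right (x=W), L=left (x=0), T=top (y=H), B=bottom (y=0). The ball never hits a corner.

1. t=2 → T at (9,5); v=(-1,-1)
2. t=5 → B at (4,0); v=(-1,1)
3. t=4 → L at (0,4); v=(1,1)
4. t=1 → T at (1,5); v=(1,-1)
5. t=5 → B at (6,0); v=(1,1)
6. t=5 → T at (11,5); v=(1,-1)

Final position: (11,5)
Wall sequence: TBLTBT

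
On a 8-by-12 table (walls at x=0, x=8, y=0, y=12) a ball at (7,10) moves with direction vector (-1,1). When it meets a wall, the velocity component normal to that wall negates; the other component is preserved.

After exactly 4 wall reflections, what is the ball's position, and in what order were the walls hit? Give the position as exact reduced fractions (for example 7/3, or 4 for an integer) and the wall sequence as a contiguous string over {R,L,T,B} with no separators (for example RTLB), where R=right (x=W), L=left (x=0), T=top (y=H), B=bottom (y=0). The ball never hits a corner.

1. t=2 → T at (5,12); v=(-1,-1)
2. t=5 → L at (0,7); v=(1,-1)
3. t=7 → B at (7,0); v=(1,1)
4. t=1 → R at (8,1); v=(-1,1)

Final position: (8,1)
Wall sequence: TLBR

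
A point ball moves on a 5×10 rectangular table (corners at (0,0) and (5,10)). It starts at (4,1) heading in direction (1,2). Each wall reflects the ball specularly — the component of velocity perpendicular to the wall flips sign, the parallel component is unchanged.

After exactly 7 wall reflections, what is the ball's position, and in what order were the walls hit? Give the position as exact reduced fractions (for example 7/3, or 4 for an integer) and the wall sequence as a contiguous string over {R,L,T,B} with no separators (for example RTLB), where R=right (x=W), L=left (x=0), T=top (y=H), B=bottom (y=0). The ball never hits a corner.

1. t=1 → R at (5,3); v=(-1,2)
2. t=7/2 → T at (3/2,10); v=(-1,-2)
3. t=3/2 → L at (0,7); v=(1,-2)
4. t=7/2 → B at (7/2,0); v=(1,2)
5. t=3/2 → R at (5,3); v=(-1,2)
6. t=7/2 → T at (3/2,10); v=(-1,-2)
7. t=3/2 → L at (0,7); v=(1,-2)

Final position: (0,7)
Wall sequence: RTLBRTL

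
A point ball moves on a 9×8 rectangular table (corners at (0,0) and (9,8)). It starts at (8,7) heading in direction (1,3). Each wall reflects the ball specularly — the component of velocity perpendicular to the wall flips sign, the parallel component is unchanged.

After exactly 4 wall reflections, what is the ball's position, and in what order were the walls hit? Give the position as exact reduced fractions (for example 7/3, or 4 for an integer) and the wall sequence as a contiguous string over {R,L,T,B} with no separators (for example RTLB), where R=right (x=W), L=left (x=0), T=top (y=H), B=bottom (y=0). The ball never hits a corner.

1. t=1/3 → T at (25/3,8); v=(1,-3)
2. t=2/3 → R at (9,6); v=(-1,-3)
3. t=2 → B at (7,0); v=(-1,3)
4. t=8/3 → T at (13/3,8); v=(-1,-3)

Final position: (13/3,8)
Wall sequence: TRBT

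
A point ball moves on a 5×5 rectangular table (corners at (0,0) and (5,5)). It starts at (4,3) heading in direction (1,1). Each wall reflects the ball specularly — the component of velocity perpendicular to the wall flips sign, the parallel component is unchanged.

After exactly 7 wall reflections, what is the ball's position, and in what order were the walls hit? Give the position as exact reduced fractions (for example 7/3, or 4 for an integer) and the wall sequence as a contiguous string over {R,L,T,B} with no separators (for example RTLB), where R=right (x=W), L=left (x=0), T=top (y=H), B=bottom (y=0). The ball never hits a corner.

1. t=1 → R at (5,4); v=(-1,1)
2. t=1 → T at (4,5); v=(-1,-1)
3. t=4 → L at (0,1); v=(1,-1)
4. t=1 → B at (1,0); v=(1,1)
5. t=4 → R at (5,4); v=(-1,1)
6. t=1 → T at (4,5); v=(-1,-1)
7. t=4 → L at (0,1); v=(1,-1)

Final position: (0,1)
Wall sequence: RTLBRTL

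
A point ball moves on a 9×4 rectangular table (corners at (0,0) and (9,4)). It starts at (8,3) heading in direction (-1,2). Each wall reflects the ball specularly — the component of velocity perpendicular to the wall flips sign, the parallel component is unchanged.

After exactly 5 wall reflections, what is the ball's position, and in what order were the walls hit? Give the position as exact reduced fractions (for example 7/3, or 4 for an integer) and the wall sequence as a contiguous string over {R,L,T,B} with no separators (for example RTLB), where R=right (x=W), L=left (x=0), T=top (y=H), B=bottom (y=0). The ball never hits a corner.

1. t=1/2 → T at (15/2,4); v=(-1,-2)
2. t=2 → B at (11/2,0); v=(-1,2)
3. t=2 → T at (7/2,4); v=(-1,-2)
4. t=2 → B at (3/2,0); v=(-1,2)
5. t=3/2 → L at (0,3); v=(1,2)

Final position: (0,3)
Wall sequence: TBTBL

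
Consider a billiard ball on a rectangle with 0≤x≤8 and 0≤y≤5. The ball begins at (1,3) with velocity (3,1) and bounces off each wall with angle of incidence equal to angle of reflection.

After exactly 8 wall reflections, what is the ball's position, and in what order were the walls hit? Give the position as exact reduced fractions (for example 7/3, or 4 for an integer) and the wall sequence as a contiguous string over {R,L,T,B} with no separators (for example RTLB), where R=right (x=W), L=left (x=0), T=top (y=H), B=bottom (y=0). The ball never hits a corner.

1. t=2 → T at (7,5); v=(3,-1)
2. t=1/3 → R at (8,14/3); v=(-3,-1)
3. t=8/3 → L at (0,2); v=(3,-1)
4. t=2 → B at (6,0); v=(3,1)
5. t=2/3 → R at (8,2/3); v=(-3,1)
6. t=8/3 → L at (0,10/3); v=(3,1)
7. t=5/3 → T at (5,5); v=(3,-1)
8. t=1 → R at (8,4); v=(-3,-1)

Final position: (8,4)
Wall sequence: TRLBRLTR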